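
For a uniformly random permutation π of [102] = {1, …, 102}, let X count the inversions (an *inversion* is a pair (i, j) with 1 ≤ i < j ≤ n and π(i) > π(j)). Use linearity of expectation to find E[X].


Write X = Σ X_I over the C(102, 2) = 5151 pairs i < j, with X_I the indicator of one inversion.
There are 5151 indicators.
For each fixed pair i < j, the values π(i) and π(j) are two distinct elements of {1, …, 102} in uniformly random order; by symmetry P[π(i) > π(j)] = 1/2.
By linearity: E[X] = 5151 · (1/2) = C(102, 2) · (1/2) = 5151/2 = 5151/2 ≈ 2575.50000.

E[X] = 5151/2 = 2575.50000.


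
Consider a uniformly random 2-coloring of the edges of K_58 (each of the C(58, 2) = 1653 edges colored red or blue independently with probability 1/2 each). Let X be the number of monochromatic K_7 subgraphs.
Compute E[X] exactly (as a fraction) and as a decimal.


Let X = Σ_S X_S over the C(58, 7) = 300674088 subsets S of size 7, where X_S = 1 if the K_7 on S is monochromatic.
For a fixed S, the K_7 on S has C(7, 2) = 21 edges. P[all 21 edges red] = (1/2)^21, and likewise for blue, so P[monochromatic] = 2·(1/2)^21 = 2^{1 − 21} = 1/1048576.
By linearity: E[X] = C(58, 7) · 2^{1 − 21} = 300674088 · 1/1048576 = 37584261/131072.
Numerically: E[X] ≈ 286.7452.

E[X] = C(58,7)·2^(1−C(7,2)) = 37584261/131072 ≈ 286.7452.


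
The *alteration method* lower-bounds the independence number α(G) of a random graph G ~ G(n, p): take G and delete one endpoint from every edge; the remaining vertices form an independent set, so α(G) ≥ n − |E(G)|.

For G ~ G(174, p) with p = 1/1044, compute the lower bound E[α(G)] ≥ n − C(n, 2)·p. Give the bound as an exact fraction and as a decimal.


E[|E(G)|] = C(174, 2)·p = 15051 · (1/1044) = 173/12.
E[α(G)] ≥ n − E[|E(G)|] = 174 − 173/12 = 1915/12.
Numerically: ≈ 159.58333.
(This is only a lower bound; the true E[α(G)] may be larger.)

E[α(G)] ≥ 1915/12 ≈ 159.58333.


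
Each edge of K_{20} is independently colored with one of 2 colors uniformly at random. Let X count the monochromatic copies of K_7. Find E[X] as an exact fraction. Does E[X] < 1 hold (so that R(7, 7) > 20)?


E[X] = C(20, 7) · 2^{1 − 21} = 77520 · 2^{−20} = 77520/1048576.
As a reduced fraction: E[X] = 4845/65536 ≈ 0.073929.
Is E[X] < 1? YES.
Since E[X] < 1, there exists a 2-coloring of K_{20} with no monochromatic K_7; hence R(7, 7) > 20.

E[X] = 4845/65536 ≈ 0.073929; E[X] < 1, so R(7, 7) > 20.


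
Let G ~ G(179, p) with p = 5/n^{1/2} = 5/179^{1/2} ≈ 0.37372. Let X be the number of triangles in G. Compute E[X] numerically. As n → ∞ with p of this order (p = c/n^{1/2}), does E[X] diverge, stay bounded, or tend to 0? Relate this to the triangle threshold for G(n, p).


Number of potential triangles: C(179, 3) = 939929.
Each occurs with probability p³ ≈ (0.37372)³ ≈ 5.2195188e-02.
By linearity: E[X] = C(179, 3)·p³ ≈ 939929 · 5.2195188e-02 ≈ 49059.77090.
Since α = 1/2 < 1, p = c/n^{1/2} ≫ 1/n is above the triangle threshold p ~ 1/n. Asymptotically E[X] ~ (c³/6)·n^{3(1−α)} = (5³/6)·n^{1.5} → ∞; triangles are abundant w.h.p.

E[X] ≈ 49059.77090; in regime p = Θ(1/n^{1/2}) E[X] diverges (above the triangle threshold p ~ 1/n).


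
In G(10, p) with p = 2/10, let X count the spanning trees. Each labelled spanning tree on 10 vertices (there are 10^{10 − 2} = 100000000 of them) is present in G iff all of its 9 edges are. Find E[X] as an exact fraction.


K_10 has 10^{10 − 2} = 100000000 labelled spanning trees.
For each such spanning tree H, let X_H = 1 if all 9 edges of H are present in G. Then P[X_H = 1] = p^{9} = (1/5)^{9} = 1/1953125.
By linearity: E[X] = Σ_H E[X_H] = 100000000 · p^{9} = 100000000 · 1/1953125 = 256/5.
Numerically: E[X] ≈ 51.2.

E[X] = 100000000 · (1/5)^{9} = 256/5 ≈ 51.2.


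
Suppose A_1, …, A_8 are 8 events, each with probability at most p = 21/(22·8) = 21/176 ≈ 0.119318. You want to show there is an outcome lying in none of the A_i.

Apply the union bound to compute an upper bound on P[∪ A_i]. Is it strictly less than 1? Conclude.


Union bound: P[∪_{i=1}^{8} A_i] ≤ Σ_i P[A_i] ≤ 8·p = 8·(21/176) = 21/22.
Numerically: 21/22 ≈ 0.954545.
Is 21/22 < 1? YES.
Since P[∪ A_i] ≤ 21/22 < 1, the complement has P[∩ A_i^c] ≥ 1 − 21/22 = 1/22 > 0, so some outcome avoids every A_i.

8·p = 21/22 ≈ 0.954545; existence CERTIFIED by the union bound.


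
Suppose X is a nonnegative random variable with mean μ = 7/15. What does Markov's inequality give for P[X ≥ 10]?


μ = E[X] = 7/15, a = 10.
Markov: P[X ≥ 10] ≤ μ/a = (7/15)/10 = 7/150.
Numerically: ≈ 0.046667.
(Since a = 10 > μ = 0.466667, the bound 7/150 is < 1 and informative.)

P[X ≥ 10] ≤ 7/150 ≈ 0.046667.


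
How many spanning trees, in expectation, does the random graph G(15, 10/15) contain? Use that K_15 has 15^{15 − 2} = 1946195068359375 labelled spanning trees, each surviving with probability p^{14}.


K_15 has 15^{15 − 2} = 1946195068359375 labelled spanning trees.
For each such spanning tree H, let X_H = 1 if all 14 edges of H are present in G. Then P[X_H = 1] = p^{14} = (2/3)^{14} = 16384/4782969.
Summing the indicators: E[X] = Σ_H E[X_H] = 1946195068359375 · p^{14} = 1946195068359375 · 16384/4782969 = 20000000000000/3.
Numerically: E[X] ≈ 6.67e+12.

E[X] = 1946195068359375 · (2/3)^{14} = 20000000000000/3 ≈ 6.67e+12.


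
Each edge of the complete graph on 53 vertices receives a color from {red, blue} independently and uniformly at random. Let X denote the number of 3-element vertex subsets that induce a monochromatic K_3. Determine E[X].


Let X = Σ_S X_S over the C(53, 3) = 23426 subsets S of size 3, where X_S = 1 if the K_3 on S is monochromatic.
For a fixed S, the K_3 on S has C(3, 2) = 3 edges. P[all 3 edges red] = (1/2)^3, and likewise for blue, so P[monochromatic] = 2·(1/2)^3 = 2^{1 − 3} = 1/4.
By linearity: E[X] = C(53, 3) · 2^{1 − 3} = 23426 · 1/4 = 11713/2.
Numerically: E[X] ≈ 5856.500.

E[X] = C(53,3)·2^(1−C(3,2)) = 11713/2 ≈ 5856.500.


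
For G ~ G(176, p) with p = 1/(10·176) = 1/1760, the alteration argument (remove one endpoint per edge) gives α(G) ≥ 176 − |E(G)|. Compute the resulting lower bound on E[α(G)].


E[|E(G)|] = C(176, 2)·p = 15400 · (1/1760) = 35/4.
E[α(G)] ≥ n − E[|E(G)|] = 176 − 35/4 = 669/4.
Numerically: ≈ 167.250.
(This is only a lower bound; the true E[α(G)] may be larger.)

E[α(G)] ≥ 669/4 ≈ 167.250.


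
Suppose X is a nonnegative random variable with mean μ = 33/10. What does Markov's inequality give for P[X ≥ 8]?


μ = E[X] = 33/10, a = 8.
Markov: P[X ≥ 8] ≤ μ/a = (33/10)/8 = 33/80.
Numerically: ≈ 0.41250.
(Since a = 8 > μ = 3.30000, the bound 33/80 is < 1 and informative.)

P[X ≥ 8] ≤ 33/80 ≈ 0.41250.


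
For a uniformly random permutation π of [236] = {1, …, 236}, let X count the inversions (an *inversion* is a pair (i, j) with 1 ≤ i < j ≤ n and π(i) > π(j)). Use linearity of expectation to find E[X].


Write X = Σ X_I over the C(236, 2) = 27730 pairs i < j, with X_I the indicator of one inversion.
There are 27730 indicators.
For each fixed pair i < j, the values π(i) and π(j) are two distinct elements of {1, …, 236} in uniformly random order; by symmetry P[π(i) > π(j)] = 1/2.
By linearity: E[X] = 27730 · (1/2) = C(236, 2) · (1/2) = 27730/2 = 13865 ≈ 13865.000.

E[X] = 13865 = 13865.000.


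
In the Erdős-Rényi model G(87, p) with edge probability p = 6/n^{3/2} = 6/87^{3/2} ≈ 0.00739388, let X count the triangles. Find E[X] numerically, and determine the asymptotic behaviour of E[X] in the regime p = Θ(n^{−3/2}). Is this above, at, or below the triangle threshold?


Number of potential triangles: C(87, 3) = 105995.
Each occurs with probability p³ ≈ (0.00739388)³ ≈ 4.04219364e-07.
By linearity: E[X] = C(87, 3)·p³ ≈ 105995 · 4.04219364e-07 ≈ 0.042845.
Since α = 3/2 > 1, p = c/n^{3/2} = o(1/n) is below the triangle threshold p ~ 1/n. Asymptotically E[X] ~ (c³/6)·n^{3(1−α)} = (6³/6)·n^{-1.5} → 0, so by Markov's inequality G has no triangles w.h.p.

E[X] ≈ 0.042845; in regime p = Θ(1/n^{3/2}) E[X] tends to 0 (below the triangle threshold p ~ 1/n).


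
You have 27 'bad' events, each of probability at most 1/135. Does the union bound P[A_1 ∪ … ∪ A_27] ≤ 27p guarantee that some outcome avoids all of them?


Union bound: P[∪_{i=1}^{27} A_i] ≤ Σ_i P[A_i] ≤ 27·p = 27·(1/135) = 1/5.
Numerically: 1/5 ≈ 0.2000.
Is 1/5 < 1? YES.
Since P[∪ A_i] ≤ 1/5 < 1, the complement has P[∩ A_i^c] ≥ 1 − 1/5 = 4/5 > 0, so some outcome avoids every A_i.

27·p = 1/5 ≈ 0.2000; existence CERTIFIED by the union bound.


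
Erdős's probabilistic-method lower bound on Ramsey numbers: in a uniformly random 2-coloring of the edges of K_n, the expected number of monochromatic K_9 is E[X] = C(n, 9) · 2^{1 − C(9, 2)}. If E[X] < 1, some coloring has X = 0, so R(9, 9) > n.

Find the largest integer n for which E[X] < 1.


We need C(n, 9) · 2^{1 − 36} < 1, i.e. C(n, 9) < 2^{36 − 1} = 34359738368.
Check values of n near the boundary:
  n = 63: C(63, 9) = 23667689815; 23667689815 < 34359738368? YES
  n = 64: C(64, 9) = 27540584512; 27540584512 < 34359738368? YES
  n = 65: C(65, 9) = 31966749880; 31966749880 < 34359738368? YES
  n = 66: C(66, 9) = 37014131440; 37014131440 < 34359738368? NO
  n = 67: C(67, 9) = 42757703560; 42757703560 < 34359738368? NO
  n = 68: C(68, 9) = 49280065120; 49280065120 < 34359738368? NO
The largest n with C(n, 9) < 34359738368 is n = 65 (where E[X] = 3995843735/4294967296 ≈ 0.9304). Hence R(9, 9) > 65, i.e. R(9, 9) ≥ 66.

Largest n = 65; hence R(9, 9) > 65.


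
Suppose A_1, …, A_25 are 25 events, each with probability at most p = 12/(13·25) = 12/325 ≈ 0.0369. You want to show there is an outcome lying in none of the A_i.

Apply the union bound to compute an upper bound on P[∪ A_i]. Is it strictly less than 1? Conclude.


Union bound: P[∪_{i=1}^{25} A_i] ≤ Σ_i P[A_i] ≤ 25·p = 25·(12/325) = 12/13.
Numerically: 12/13 ≈ 0.9231.
Is 12/13 < 1? YES.
Since P[∪ A_i] ≤ 12/13 < 1, the complement has P[∩ A_i^c] ≥ 1 − 12/13 = 1/13 > 0, so some outcome avoids every A_i.

25·p = 12/13 ≈ 0.9231; existence CERTIFIED by the union bound.


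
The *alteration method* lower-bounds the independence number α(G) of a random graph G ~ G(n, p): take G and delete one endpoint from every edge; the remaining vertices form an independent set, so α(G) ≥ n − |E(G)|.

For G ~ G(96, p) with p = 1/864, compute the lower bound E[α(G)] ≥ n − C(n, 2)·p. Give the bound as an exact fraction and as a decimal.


E[|E(G)|] = C(96, 2)·p = 4560 · (1/864) = 95/18.
E[α(G)] ≥ n − E[|E(G)|] = 96 − 95/18 = 1633/18.
Numerically: ≈ 90.722.
(This is only a lower bound; the true E[α(G)] may be larger.)

E[α(G)] ≥ 1633/18 ≈ 90.722.


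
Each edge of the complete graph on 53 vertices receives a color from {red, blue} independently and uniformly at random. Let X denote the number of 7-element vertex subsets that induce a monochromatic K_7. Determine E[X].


Let X = Σ_S X_S over the C(53, 7) = 154143080 subsets S of size 7, where X_S = 1 if the K_7 on S is monochromatic.
For a fixed S, the K_7 on S has C(7, 2) = 21 edges. P[all 21 edges red] = (1/2)^21, and likewise for blue, so P[monochromatic] = 2·(1/2)^21 = 2^{1 − 21} = 1/1048576.
By linearity: E[X] = C(53, 7) · 2^{1 − 21} = 154143080 · 1/1048576 = 19267885/131072.
Numerically: E[X] ≈ 147.0023.

E[X] = C(53,7)·2^(1−C(7,2)) = 19267885/131072 ≈ 147.0023.


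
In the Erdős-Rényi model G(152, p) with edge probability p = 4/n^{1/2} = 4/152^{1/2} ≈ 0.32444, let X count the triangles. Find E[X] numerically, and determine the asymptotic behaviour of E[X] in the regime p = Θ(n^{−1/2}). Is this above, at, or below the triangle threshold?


Number of potential triangles: C(152, 3) = 573800.
Each occurs with probability p³ ≈ (0.32444)³ ≈ 3.4151878e-02.
By linearity: E[X] = C(152, 3)·p³ ≈ 573800 · 3.4151878e-02 ≈ 19596.34767.
Since α = 1/2 < 1, p = c/n^{1/2} ≫ 1/n is above the triangle threshold p ~ 1/n. Asymptotically E[X] ~ (c³/6)·n^{3(1−α)} = (4³/6)·n^{1.5} → ∞; triangles are abundant w.h.p.

E[X] ≈ 19596.34767; in regime p = Θ(1/n^{1/2}) E[X] diverges (above the triangle threshold p ~ 1/n).


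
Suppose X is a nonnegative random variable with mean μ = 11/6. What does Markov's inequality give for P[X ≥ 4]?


μ = E[X] = 11/6, a = 4.
Markov: P[X ≥ 4] ≤ μ/a = (11/6)/4 = 11/24.
Numerically: ≈ 0.458.
(Since a = 4 > μ = 1.833, the bound 11/24 is < 1 and informative.)

P[X ≥ 4] ≤ 11/24 ≈ 0.458.


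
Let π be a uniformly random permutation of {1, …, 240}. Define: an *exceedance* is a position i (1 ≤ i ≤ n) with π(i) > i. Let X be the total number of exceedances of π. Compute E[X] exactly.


Write X = Σ_{i=1}^{240} X_i, where X_i = 1_{π(i) > i}.
For each fixed i, π(i) is uniform over {1, …, 240} (marginal of a uniform permutation), so P[π(i) > i] = (n − i)/n. Summing: Σ_{i=1}^{240} (n − i)/n = (0 + 1 + … + 239)/240 = 240(240 − 1)/(2·240) = (240 − 1)/2.
Hence E[X] = Σ_{i=1}^{240} (240 − i)/240 = 239/2 ≈ 119.50000.

E[X] = 239/2 = 119.50000.


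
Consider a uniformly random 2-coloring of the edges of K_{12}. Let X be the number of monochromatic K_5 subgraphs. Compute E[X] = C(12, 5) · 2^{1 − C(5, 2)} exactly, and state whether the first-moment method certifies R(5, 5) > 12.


E[X] = C(12, 5) · 2^{1 − 10} = 792 · 2^{−9} = 792/512.
As a reduced fraction: E[X] = 99/64 ≈ 1.5469.
Is E[X] < 1? NO.
Since E[X] ≥ 1, the first-moment bound is inconclusive at n = 12; it does NOT by itself certify R(5, 5) > 12.

E[X] = 99/64 ≈ 1.5469; E[X] ≥ 1; first-moment method inconclusive here.


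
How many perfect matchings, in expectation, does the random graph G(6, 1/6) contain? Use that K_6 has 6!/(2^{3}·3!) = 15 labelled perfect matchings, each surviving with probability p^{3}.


K_6 has 6!/(2^{3}·3!) = 15 labelled perfect matchings.
For each such perfect matching H, let X_H = 1 if all 3 edges of H are present in G. Then P[X_H = 1] = p^{3} = (1/6)^{3} = 1/216.
Summing the indicators: E[X] = Σ_H E[X_H] = 15 · p^{3} = 15 · 1/216 = 5/72.
Numerically: E[X] ≈ 0.069444.

E[X] = 15 · (1/6)^{3} = 5/72 ≈ 0.069444.


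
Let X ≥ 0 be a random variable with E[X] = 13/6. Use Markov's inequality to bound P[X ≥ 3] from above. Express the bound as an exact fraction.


μ = E[X] = 13/6, a = 3.
Markov: P[X ≥ 3] ≤ μ/a = (13/6)/3 = 13/18.
Numerically: ≈ 0.7222.
(Since a = 3 > μ = 2.1667, the bound 13/18 is < 1 and informative.)

P[X ≥ 3] ≤ 13/18 ≈ 0.7222.


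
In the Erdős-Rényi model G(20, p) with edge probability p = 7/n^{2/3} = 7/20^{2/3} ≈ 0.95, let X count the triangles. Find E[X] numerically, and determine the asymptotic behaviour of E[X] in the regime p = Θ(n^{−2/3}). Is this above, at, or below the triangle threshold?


Number of potential triangles: C(20, 3) = 1140.
Each occurs with probability p³ ≈ (0.95)³ ≈ 8.575000e-01.
By linearity: E[X] = C(20, 3)·p³ ≈ 1140 · 8.575000e-01 ≈ 977.5500.
Since α = 2/3 < 1, p = c/n^{2/3} ≫ 1/n is above the triangle threshold p ~ 1/n. Asymptotically E[X] ~ (c³/6)·n^{3(1−α)} = (7³/6)·n^{1} → ∞; triangles are abundant w.h.p.

E[X] ≈ 977.5500; in regime p = Θ(1/n^{2/3}) E[X] diverges (above the triangle threshold p ~ 1/n).


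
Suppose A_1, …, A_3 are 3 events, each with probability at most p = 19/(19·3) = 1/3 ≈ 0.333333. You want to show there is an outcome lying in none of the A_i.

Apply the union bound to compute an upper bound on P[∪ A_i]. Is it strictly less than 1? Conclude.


Union bound: P[∪_{i=1}^{3} A_i] ≤ Σ_i P[A_i] ≤ 3·p = 3·(1/3) = 1.
Numerically: 1 ≈ 1.000000.
Is 1 < 1? NO.
Since the bound 1 is ≥ 1, the union bound is uninformative here; it does NOT by itself certify existence.

3·p = 1 ≈ 1.000000; existence NOT certified by the union bound.


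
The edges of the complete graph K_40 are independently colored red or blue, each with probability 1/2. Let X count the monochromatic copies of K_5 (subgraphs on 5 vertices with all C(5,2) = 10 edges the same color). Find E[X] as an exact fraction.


Let X = Σ_S X_S over the C(40, 5) = 658008 subsets S of size 5, where X_S = 1 if the K_5 on S is monochromatic.
For a fixed S, the K_5 on S has C(5, 2) = 10 edges. P[all 10 edges red] = (1/2)^10, and likewise for blue, so P[monochromatic] = 2·(1/2)^10 = 2^{1 − 10} = 1/512.
Summing: E[X] = C(40, 5) · 2^{1 − 10} = 658008 · 1/512 = 82251/64.
Numerically: E[X] ≈ 1285.1719.

E[X] = C(40,5)·2^(1−C(5,2)) = 82251/64 ≈ 1285.1719.


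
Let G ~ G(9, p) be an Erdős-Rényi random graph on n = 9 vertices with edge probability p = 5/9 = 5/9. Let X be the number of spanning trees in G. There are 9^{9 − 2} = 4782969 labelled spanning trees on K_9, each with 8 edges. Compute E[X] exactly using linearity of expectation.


K_9 has 9^{9 − 2} = 4782969 labelled spanning trees.
For each such spanning tree H, let X_H = 1 if all 8 edges of H are present in G. Then P[X_H = 1] = p^{8} = (5/9)^{8} = 390625/43046721.
By linearity of expectation: E[X] = Σ_H E[X_H] = 4782969 · p^{8} = 4782969 · 390625/43046721 = 390625/9.
Numerically: E[X] ≈ 43402.8.

E[X] = 4782969 · (5/9)^{8} = 390625/9 ≈ 43402.8.


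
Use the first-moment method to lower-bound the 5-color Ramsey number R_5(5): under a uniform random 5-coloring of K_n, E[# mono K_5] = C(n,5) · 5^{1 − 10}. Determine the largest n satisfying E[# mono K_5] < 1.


We need C(n, 5) · 5^{1 − 10} < 1, i.e. C(n, 5) < 5^{10 − 1} = 1953125.
Check values of n near the boundary:
  n = 45: C(45, 5) = 1221759; 1221759 < 1953125? YES
  n = 46: C(46, 5) = 1370754; 1370754 < 1953125? YES
  n = 47: C(47, 5) = 1533939; 1533939 < 1953125? YES
  n = 48: C(48, 5) = 1712304; 1712304 < 1953125? YES
  n = 49: C(49, 5) = 1906884; 1906884 < 1953125? YES
  n = 50: C(50, 5) = 2118760; 2118760 < 1953125? NO
  n = 51: C(51, 5) = 2349060; 2349060 < 1953125? NO
The largest n with C(n, 5) < 1953125 is n = 49 (where E[X] = 1906884/1953125 ≈ 0.9763). Hence R_5(5) > 49, i.e. R_5(5) ≥ 50.

Largest n = 49; hence R_5(5) > 49.


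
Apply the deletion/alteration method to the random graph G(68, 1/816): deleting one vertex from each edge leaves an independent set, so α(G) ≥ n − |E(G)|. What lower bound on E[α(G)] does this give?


E[|E(G)|] = C(68, 2)·p = 2278 · (1/816) = 67/24.
E[α(G)] ≥ n − E[|E(G)|] = 68 − 67/24 = 1565/24.
Numerically: ≈ 65.208.
(This is only a lower bound; the true E[α(G)] may be larger.)

E[α(G)] ≥ 1565/24 ≈ 65.208.


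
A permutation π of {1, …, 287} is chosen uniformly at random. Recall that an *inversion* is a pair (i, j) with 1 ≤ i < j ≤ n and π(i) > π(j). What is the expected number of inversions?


Write X = Σ X_I over the C(287, 2) = 41041 pairs i < j, with X_I the indicator of one inversion.
There are 41041 indicators.
For each fixed pair i < j, the values π(i) and π(j) are two distinct elements of {1, …, 287} in uniformly random order; by symmetry P[π(i) > π(j)] = 1/2.
By linearity: E[X] = 41041 · (1/2) = C(287, 2) · (1/2) = 41041/2 = 41041/2 ≈ 20520.500.

E[X] = 41041/2 = 20520.500.


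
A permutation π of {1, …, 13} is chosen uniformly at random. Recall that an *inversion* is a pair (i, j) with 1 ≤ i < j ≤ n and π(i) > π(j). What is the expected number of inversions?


Write X = Σ X_I over the C(13, 2) = 78 pairs i < j, with X_I the indicator of one inversion.
There are 78 indicators.
For each fixed pair i < j, the values π(i) and π(j) are two distinct elements of {1, …, 13} in uniformly random order; by symmetry P[π(i) > π(j)] = 1/2.
By linearity: E[X] = 78 · (1/2) = C(13, 2) · (1/2) = 78/2 = 39 ≈ 39.0000.

E[X] = 39 = 39.0000.


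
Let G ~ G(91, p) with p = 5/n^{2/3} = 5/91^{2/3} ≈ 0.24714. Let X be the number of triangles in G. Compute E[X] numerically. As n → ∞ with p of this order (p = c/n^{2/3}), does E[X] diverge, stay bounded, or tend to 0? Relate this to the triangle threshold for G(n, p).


Number of potential triangles: C(91, 3) = 121485.
Each occurs with probability p³ ≈ (0.24714)³ ≈ 1.5094795e-02.
By linearity: E[X] = C(91, 3)·p³ ≈ 121485 · 1.5094795e-02 ≈ 1833.79121.
Since α = 2/3 < 1, p = c/n^{2/3} ≫ 1/n is above the triangle threshold p ~ 1/n. Asymptotically E[X] ~ (c³/6)·n^{3(1−α)} = (5³/6)·n^{1} → ∞; triangles are abundant w.h.p.

E[X] ≈ 1833.79121; in regime p = Θ(1/n^{2/3}) E[X] diverges (above the triangle threshold p ~ 1/n).


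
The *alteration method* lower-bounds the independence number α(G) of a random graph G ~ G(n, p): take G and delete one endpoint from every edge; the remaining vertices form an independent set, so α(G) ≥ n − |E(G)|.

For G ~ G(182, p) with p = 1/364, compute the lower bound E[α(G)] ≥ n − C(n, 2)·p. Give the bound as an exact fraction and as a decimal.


E[|E(G)|] = C(182, 2)·p = 16471 · (1/364) = 181/4.
E[α(G)] ≥ n − E[|E(G)|] = 182 − 181/4 = 547/4.
Numerically: ≈ 136.75000.
(This is only a lower bound; the true E[α(G)] may be larger.)

E[α(G)] ≥ 547/4 ≈ 136.75000.


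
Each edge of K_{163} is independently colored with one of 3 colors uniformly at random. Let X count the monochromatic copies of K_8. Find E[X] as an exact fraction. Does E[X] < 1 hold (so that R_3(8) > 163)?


E[X] = C(163, 8) · 3^{1 − 28} = 10380216608892 · 3^{−27} = 10380216608892/7625597484987.
As a reduced fraction: E[X] = 128150822332/94143178827 ≈ 1.3612332.
Is E[X] < 1? NO.
Since E[X] ≥ 1, the first-moment bound is inconclusive at n = 163; it does NOT by itself certify R_3(8) > 163.

E[X] = 128150822332/94143178827 ≈ 1.3612332; E[X] ≥ 1; first-moment method inconclusive here.


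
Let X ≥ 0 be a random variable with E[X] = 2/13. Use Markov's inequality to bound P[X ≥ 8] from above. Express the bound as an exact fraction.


μ = E[X] = 2/13, a = 8.
Markov: P[X ≥ 8] ≤ μ/a = (2/13)/8 = 1/52.
Numerically: ≈ 0.01923.
(Since a = 8 > μ = 0.15385, the bound 1/52 is < 1 and informative.)

P[X ≥ 8] ≤ 1/52 ≈ 0.01923.


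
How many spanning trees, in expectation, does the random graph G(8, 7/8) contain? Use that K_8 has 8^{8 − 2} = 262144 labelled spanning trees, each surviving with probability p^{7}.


K_8 has 8^{8 − 2} = 262144 labelled spanning trees.
For each such spanning tree H, let X_H = 1 if all 7 edges of H are present in G. Then P[X_H = 1] = p^{7} = (7/8)^{7} = 823543/2097152.
Summing the indicators: E[X] = Σ_H E[X_H] = 262144 · p^{7} = 262144 · 823543/2097152 = 823543/8.
Numerically: E[X] ≈ 1.0294e+05.

E[X] = 262144 · (7/8)^{7} = 823543/8 ≈ 1.0294e+05.


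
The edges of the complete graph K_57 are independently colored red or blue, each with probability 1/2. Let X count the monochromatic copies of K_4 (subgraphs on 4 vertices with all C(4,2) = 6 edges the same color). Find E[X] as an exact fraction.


Let X = Σ_S X_S over the C(57, 4) = 395010 subsets S of size 4, where X_S = 1 if the K_4 on S is monochromatic.
For a fixed S, the K_4 on S has C(4, 2) = 6 edges. P[all 6 edges red] = (1/2)^6, and likewise for blue, so P[monochromatic] = 2·(1/2)^6 = 2^{1 − 6} = 1/32.
By linearity: E[X] = C(57, 4) · 2^{1 − 6} = 395010 · 1/32 = 197505/16.
Numerically: E[X] ≈ 12344.062500.

E[X] = C(57,4)·2^(1−C(4,2)) = 197505/16 ≈ 12344.062500.


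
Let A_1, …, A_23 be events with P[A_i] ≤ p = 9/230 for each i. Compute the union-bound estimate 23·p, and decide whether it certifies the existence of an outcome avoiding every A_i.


Union bound: P[∪_{i=1}^{23} A_i] ≤ Σ_i P[A_i] ≤ 23·p = 23·(9/230) = 9/10.
Numerically: 9/10 ≈ 0.9000.
Is 9/10 < 1? YES.
Since P[∪ A_i] ≤ 9/10 < 1, the complement has P[∩ A_i^c] ≥ 1 − 9/10 = 1/10 > 0, so some outcome avoids every A_i.

23·p = 9/10 ≈ 0.9000; existence CERTIFIED by the union bound.


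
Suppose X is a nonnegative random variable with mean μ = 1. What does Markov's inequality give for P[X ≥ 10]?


μ = E[X] = 1, a = 10.
Markov: P[X ≥ 10] ≤ μ/a = (1)/10 = 1/10.
Numerically: ≈ 0.10000.
(Since a = 10 > μ = 1.00000, the bound 1/10 is < 1 and informative.)

P[X ≥ 10] ≤ 1/10 ≈ 0.10000.


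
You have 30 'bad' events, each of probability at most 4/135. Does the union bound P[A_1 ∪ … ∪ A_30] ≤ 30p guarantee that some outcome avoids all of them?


Union bound: P[∪_{i=1}^{30} A_i] ≤ Σ_i P[A_i] ≤ 30·p = 30·(4/135) = 8/9.
Numerically: 8/9 ≈ 0.8888889.
Is 8/9 < 1? YES.
Since P[∪ A_i] ≤ 8/9 < 1, the complement has P[∩ A_i^c] ≥ 1 − 8/9 = 1/9 > 0, so some outcome avoids every A_i.

30·p = 8/9 ≈ 0.8888889; existence CERTIFIED by the union bound.


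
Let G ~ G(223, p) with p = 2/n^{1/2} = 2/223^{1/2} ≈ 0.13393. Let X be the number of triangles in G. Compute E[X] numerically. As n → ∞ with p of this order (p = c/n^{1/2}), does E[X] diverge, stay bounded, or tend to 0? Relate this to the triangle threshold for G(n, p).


Number of potential triangles: C(223, 3) = 1823471.
Each occurs with probability p³ ≈ (0.13393)³ ≈ 2.4023302e-03.
By linearity: E[X] = C(223, 3)·p³ ≈ 1823471 · 2.4023302e-03 ≈ 4380.57937.
Since α = 1/2 < 1, p = c/n^{1/2} ≫ 1/n is above the triangle threshold p ~ 1/n. Asymptotically E[X] ~ (c³/6)·n^{3(1−α)} = (2³/6)·n^{1.5} → ∞; triangles are abundant w.h.p.

E[X] ≈ 4380.57937; in regime p = Θ(1/n^{1/2}) E[X] diverges (above the triangle threshold p ~ 1/n).


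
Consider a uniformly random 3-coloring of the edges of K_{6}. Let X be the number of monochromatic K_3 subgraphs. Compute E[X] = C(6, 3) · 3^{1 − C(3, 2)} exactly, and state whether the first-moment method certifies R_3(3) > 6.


E[X] = C(6, 3) · 3^{1 − 3} = 20 · 3^{−2} = 20/9.
As a reduced fraction: E[X] = 20/9 ≈ 2.222222.
Is E[X] < 1? NO.
Since E[X] ≥ 1, the first-moment bound is inconclusive at n = 6; it does NOT by itself certify R_3(3) > 6.

E[X] = 20/9 ≈ 2.222222; E[X] ≥ 1; first-moment method inconclusive here.


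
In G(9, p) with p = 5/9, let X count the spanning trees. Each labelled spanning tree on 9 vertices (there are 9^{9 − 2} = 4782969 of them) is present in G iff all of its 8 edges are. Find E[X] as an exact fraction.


K_9 has 9^{9 − 2} = 4782969 labelled spanning trees.
For each such spanning tree H, let X_H = 1 if all 8 edges of H are present in G. Then P[X_H = 1] = p^{8} = (5/9)^{8} = 390625/43046721.
By linearity of expectation: E[X] = Σ_H E[X_H] = 4782969 · p^{8} = 4782969 · 390625/43046721 = 390625/9.
Numerically: E[X] ≈ 4.34e+04.

E[X] = 4782969 · (5/9)^{8} = 390625/9 ≈ 4.34e+04.


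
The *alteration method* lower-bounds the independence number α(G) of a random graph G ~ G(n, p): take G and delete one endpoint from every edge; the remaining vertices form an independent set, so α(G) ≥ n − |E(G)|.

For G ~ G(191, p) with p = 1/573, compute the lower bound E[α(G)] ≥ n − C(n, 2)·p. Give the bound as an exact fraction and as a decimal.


E[|E(G)|] = C(191, 2)·p = 18145 · (1/573) = 95/3.
E[α(G)] ≥ n − E[|E(G)|] = 191 − 95/3 = 478/3.
Numerically: ≈ 159.333333.
(This is only a lower bound; the true E[α(G)] may be larger.)

E[α(G)] ≥ 478/3 ≈ 159.333333.


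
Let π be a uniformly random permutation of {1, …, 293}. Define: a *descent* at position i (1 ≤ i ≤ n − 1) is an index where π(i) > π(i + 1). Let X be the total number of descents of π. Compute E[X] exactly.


Write X = Σ X_I over i = 1, …, 292, with X_I the indicator of one descent.
There are 292 indicators.
For each fixed i, the pair (π(i), π(i+1)) is a uniformly random ordered pair of distinct values from {1, …, 293}; by symmetry P[π(i) > π(i+1)] = 1/2.
By linearity: E[X] = 292 · (1/2) = (293 − 1) · (1/2) = 146 ≈ 146.0000.

E[X] = 146 = 146.0000.


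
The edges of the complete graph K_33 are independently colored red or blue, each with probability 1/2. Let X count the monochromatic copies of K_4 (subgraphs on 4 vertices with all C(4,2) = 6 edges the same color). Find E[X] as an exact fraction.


Let X = Σ_S X_S over the C(33, 4) = 40920 subsets S of size 4, where X_S = 1 if the K_4 on S is monochromatic.
For a fixed S, the K_4 on S has C(4, 2) = 6 edges. P[all 6 edges red] = (1/2)^6, and likewise for blue, so P[monochromatic] = 2·(1/2)^6 = 2^{1 − 6} = 1/32.
Summing: E[X] = C(33, 4) · 2^{1 − 6} = 40920 · 1/32 = 5115/4.
Numerically: E[X] ≈ 1278.7500.

E[X] = C(33,4)·2^(1−C(4,2)) = 5115/4 ≈ 1278.7500.


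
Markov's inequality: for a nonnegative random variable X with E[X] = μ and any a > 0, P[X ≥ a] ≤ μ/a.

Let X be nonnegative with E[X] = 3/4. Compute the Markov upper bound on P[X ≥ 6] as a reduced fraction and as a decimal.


μ = E[X] = 3/4, a = 6.
Markov: P[X ≥ 6] ≤ μ/a = (3/4)/6 = 1/8.
Numerically: ≈ 0.125.
(Since a = 6 > μ = 0.750, the bound 1/8 is < 1 and informative.)

P[X ≥ 6] ≤ 1/8 ≈ 0.125.


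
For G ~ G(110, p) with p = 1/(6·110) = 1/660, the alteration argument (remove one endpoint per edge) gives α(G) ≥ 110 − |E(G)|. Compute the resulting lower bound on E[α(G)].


E[|E(G)|] = C(110, 2)·p = 5995 · (1/660) = 109/12.
E[α(G)] ≥ n − E[|E(G)|] = 110 − 109/12 = 1211/12.
Numerically: ≈ 100.91667.
(This is only a lower bound; the true E[α(G)] may be larger.)

E[α(G)] ≥ 1211/12 ≈ 100.91667.


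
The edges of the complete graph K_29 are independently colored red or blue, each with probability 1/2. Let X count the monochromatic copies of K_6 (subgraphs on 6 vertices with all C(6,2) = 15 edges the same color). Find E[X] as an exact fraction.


Let X = Σ_S X_S over the C(29, 6) = 475020 subsets S of size 6, where X_S = 1 if the K_6 on S is monochromatic.
For a fixed S, the K_6 on S has C(6, 2) = 15 edges. P[all 15 edges red] = (1/2)^15, and likewise for blue, so P[monochromatic] = 2·(1/2)^15 = 2^{1 − 15} = 1/16384.
By linearity of expectation: E[X] = C(29, 6) · 2^{1 − 15} = 475020 · 1/16384 = 118755/4096.
Numerically: E[X] ≈ 28.9929.

E[X] = C(29,6)·2^(1−C(6,2)) = 118755/4096 ≈ 28.9929.


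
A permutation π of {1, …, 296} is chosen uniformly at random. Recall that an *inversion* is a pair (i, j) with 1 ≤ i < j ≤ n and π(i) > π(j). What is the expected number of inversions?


Write X = Σ X_I over the C(296, 2) = 43660 pairs i < j, with X_I the indicator of one inversion.
There are 43660 indicators.
For each fixed pair i < j, the values π(i) and π(j) are two distinct elements of {1, …, 296} in uniformly random order; by symmetry P[π(i) > π(j)] = 1/2.
By linearity: E[X] = 43660 · (1/2) = C(296, 2) · (1/2) = 43660/2 = 21830 ≈ 21830.000.

E[X] = 21830 = 21830.000.


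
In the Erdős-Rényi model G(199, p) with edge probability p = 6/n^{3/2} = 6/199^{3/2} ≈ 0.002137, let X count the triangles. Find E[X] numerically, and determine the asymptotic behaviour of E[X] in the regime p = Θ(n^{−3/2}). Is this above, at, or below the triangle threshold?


Number of potential triangles: C(199, 3) = 1293699.
Each occurs with probability p³ ≈ (0.002137)³ ≈ 9.763711e-09.
By linearity: E[X] = C(199, 3)·p³ ≈ 1293699 · 9.763711e-09 ≈ 0.0126.
Since α = 3/2 > 1, p = c/n^{3/2} = o(1/n) is below the triangle threshold p ~ 1/n. Asymptotically E[X] ~ (c³/6)·n^{3(1−α)} = (6³/6)·n^{-1.5} → 0, so by Markov's inequality G has no triangles w.h.p.

E[X] ≈ 0.0126; in regime p = Θ(1/n^{3/2}) E[X] tends to 0 (below the triangle threshold p ~ 1/n).


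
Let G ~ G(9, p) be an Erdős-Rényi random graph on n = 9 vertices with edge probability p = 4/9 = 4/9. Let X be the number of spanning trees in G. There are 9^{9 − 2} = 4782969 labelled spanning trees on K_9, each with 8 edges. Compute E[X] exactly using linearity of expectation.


K_9 has 9^{9 − 2} = 4782969 labelled spanning trees.
For each such spanning tree H, let X_H = 1 if all 8 edges of H are present in G. Then P[X_H = 1] = p^{8} = (4/9)^{8} = 65536/43046721.
By linearity: E[X] = Σ_H E[X_H] = 4782969 · p^{8} = 4782969 · 65536/43046721 = 65536/9.
Numerically: E[X] ≈ 7.28e+03.

E[X] = 4782969 · (4/9)^{8} = 65536/9 ≈ 7.28e+03.


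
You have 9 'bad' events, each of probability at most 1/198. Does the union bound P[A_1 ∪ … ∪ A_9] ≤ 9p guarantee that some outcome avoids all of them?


Union bound: P[∪_{i=1}^{9} A_i] ≤ Σ_i P[A_i] ≤ 9·p = 9·(1/198) = 1/22.
Numerically: 1/22 ≈ 0.0454545.
Is 1/22 < 1? YES.
Since P[∪ A_i] ≤ 1/22 < 1, the complement has P[∩ A_i^c] ≥ 1 − 1/22 = 21/22 > 0, so some outcome avoids every A_i.

9·p = 1/22 ≈ 0.0454545; existence CERTIFIED by the union bound.


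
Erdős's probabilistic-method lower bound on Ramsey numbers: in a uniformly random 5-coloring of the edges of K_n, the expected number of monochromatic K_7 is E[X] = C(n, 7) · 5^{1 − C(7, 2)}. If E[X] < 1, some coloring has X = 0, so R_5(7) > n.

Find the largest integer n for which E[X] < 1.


We need C(n, 7) · 5^{1 − 21} < 1, i.e. C(n, 7) < 5^{21 − 1} = 95367431640625.
Check values of n near the boundary:
  n = 333: C(333, 7) = 84549532139028; 84549532139028 < 95367431640625? YES
  n = 334: C(334, 7) = 86359460961576; 86359460961576 < 95367431640625? YES
  n = 335: C(335, 7) = 88202498238195; 88202498238195 < 95367431640625? YES
  n = 336: C(336, 7) = 90079147136880; 90079147136880 < 95367431640625? YES
  n = 337: C(337, 7) = 91989916924632; 91989916924632 < 95367431640625? YES
  n = 338: C(338, 7) = 93935323022736; 93935323022736 < 95367431640625? YES
  n = 339: C(339, 7) = 95915887062372; 95915887062372 < 95367431640625? NO
  n = 340: C(340, 7) = 97932136940560; 97932136940560 < 95367431640625? NO
The largest n with C(n, 7) < 95367431640625 is n = 338 (where E[X] = 93935323022736/95367431640625 ≈ 0.985). Hence R_5(7) > 338, i.e. R_5(7) ≥ 339.

Largest n = 338; hence R_5(7) > 338.


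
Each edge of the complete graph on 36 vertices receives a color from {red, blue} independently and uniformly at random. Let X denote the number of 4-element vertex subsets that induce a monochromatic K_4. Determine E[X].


Let X = Σ_S X_S over the C(36, 4) = 58905 subsets S of size 4, where X_S = 1 if the K_4 on S is monochromatic.
For a fixed S, the K_4 on S has C(4, 2) = 6 edges. P[all 6 edges red] = (1/2)^6, and likewise for blue, so P[monochromatic] = 2·(1/2)^6 = 2^{1 − 6} = 1/32.
By linearity of expectation: E[X] = C(36, 4) · 2^{1 − 6} = 58905 · 1/32 = 58905/32.
Numerically: E[X] ≈ 1840.781.

E[X] = C(36,4)·2^(1−C(4,2)) = 58905/32 ≈ 1840.781.


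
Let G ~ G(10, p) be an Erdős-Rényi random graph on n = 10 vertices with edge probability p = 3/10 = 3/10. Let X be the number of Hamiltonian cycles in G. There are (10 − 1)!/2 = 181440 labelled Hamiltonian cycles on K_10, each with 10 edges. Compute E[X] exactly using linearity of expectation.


K_10 has (10 − 1)!/2 = 181440 labelled Hamiltonian cycles.
For each such Hamiltonian cycle H, let X_H = 1 if all 10 edges of H are present in G. Then P[X_H = 1] = p^{10} = (3/10)^{10} = 59049/10000000000.
By linearity: E[X] = Σ_H E[X_H] = 181440 · p^{10} = 181440 · 59049/10000000000 = 33480783/31250000.
Numerically: E[X] ≈ 1.0714.

E[X] = 181440 · (3/10)^{10} = 33480783/31250000 ≈ 1.0714.


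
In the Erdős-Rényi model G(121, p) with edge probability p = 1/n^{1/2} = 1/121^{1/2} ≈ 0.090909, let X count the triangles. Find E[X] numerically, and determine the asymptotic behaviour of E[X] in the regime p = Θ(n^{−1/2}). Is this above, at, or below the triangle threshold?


Number of potential triangles: C(121, 3) = 287980.
Each occurs with probability p³ ≈ (0.090909)³ ≈ 7.5131480e-04.
By linearity: E[X] = C(121, 3)·p³ ≈ 287980 · 7.5131480e-04 ≈ 216.36364.
Since α = 1/2 < 1, p = c/n^{1/2} ≫ 1/n is above the triangle threshold p ~ 1/n. Asymptotically E[X] ~ (c³/6)·n^{3(1−α)} = (1³/6)·n^{1.5} → ∞; triangles are abundant w.h.p.

E[X] ≈ 216.36364; in regime p = Θ(1/n^{1/2}) E[X] diverges (above the triangle threshold p ~ 1/n).


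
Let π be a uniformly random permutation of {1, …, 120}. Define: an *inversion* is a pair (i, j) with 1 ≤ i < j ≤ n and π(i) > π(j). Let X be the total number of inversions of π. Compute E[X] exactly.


Write X = Σ X_I over the C(120, 2) = 7140 pairs i < j, with X_I the indicator of one inversion.
There are 7140 indicators.
For each fixed pair i < j, the values π(i) and π(j) are two distinct elements of {1, …, 120} in uniformly random order; by symmetry P[π(i) > π(j)] = 1/2.
By linearity: E[X] = 7140 · (1/2) = C(120, 2) · (1/2) = 7140/2 = 3570 ≈ 3570.000000.

E[X] = 3570 = 3570.000000.


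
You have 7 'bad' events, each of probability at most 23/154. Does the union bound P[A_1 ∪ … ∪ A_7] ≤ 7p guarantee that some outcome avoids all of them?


Union bound: P[∪_{i=1}^{7} A_i] ≤ Σ_i P[A_i] ≤ 7·p = 7·(23/154) = 23/22.
Numerically: 23/22 ≈ 1.04545.
Is 23/22 < 1? NO.
Since the bound 23/22 is ≥ 1, the union bound is uninformative here; it does NOT by itself certify existence.

7·p = 23/22 ≈ 1.04545; existence NOT certified by the union bound.


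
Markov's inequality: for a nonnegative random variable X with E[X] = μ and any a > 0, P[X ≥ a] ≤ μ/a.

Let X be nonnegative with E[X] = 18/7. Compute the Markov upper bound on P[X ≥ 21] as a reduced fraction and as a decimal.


μ = E[X] = 18/7, a = 21.
Markov: P[X ≥ 21] ≤ μ/a = (18/7)/21 = 6/49.
Numerically: ≈ 0.12245.
(Since a = 21 > μ = 2.57143, the bound 6/49 is < 1 and informative.)

P[X ≥ 21] ≤ 6/49 ≈ 0.12245.


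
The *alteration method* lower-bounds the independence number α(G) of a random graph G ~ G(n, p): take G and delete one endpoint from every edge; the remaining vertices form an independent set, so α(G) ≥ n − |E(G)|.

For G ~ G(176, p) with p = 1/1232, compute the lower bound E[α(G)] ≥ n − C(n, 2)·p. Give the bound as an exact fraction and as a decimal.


E[|E(G)|] = C(176, 2)·p = 15400 · (1/1232) = 25/2.
E[α(G)] ≥ n − E[|E(G)|] = 176 − 25/2 = 327/2.
Numerically: ≈ 163.500000.
(This is only a lower bound; the true E[α(G)] may be larger.)

E[α(G)] ≥ 327/2 ≈ 163.500000.


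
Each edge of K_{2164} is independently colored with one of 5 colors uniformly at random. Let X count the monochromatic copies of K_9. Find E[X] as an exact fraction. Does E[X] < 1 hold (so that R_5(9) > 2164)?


E[X] = C(2164, 9) · 5^{1 − 36} = 2820446946663120530187432 · 5^{−35} = 2820446946663120530187432/2910383045673370361328125.
As a reduced fraction: E[X] = 2820446946663120530187432/2910383045673370361328125 ≈ 0.9690982.
Is E[X] < 1? YES.
Since E[X] < 1, there exists a 5-coloring of K_{2164} with no monochromatic K_9; hence R_5(9) > 2164.

E[X] = 2820446946663120530187432/2910383045673370361328125 ≈ 0.9690982; E[X] < 1, so R_5(9) > 2164.


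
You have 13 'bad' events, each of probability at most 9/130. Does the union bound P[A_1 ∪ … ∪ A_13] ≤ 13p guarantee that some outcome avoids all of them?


Union bound: P[∪_{i=1}^{13} A_i] ≤ Σ_i P[A_i] ≤ 13·p = 13·(9/130) = 9/10.
Numerically: 9/10 ≈ 0.900000.
Is 9/10 < 1? YES.
Since P[∪ A_i] ≤ 9/10 < 1, the complement has P[∩ A_i^c] ≥ 1 − 9/10 = 1/10 > 0, so some outcome avoids every A_i.

13·p = 9/10 ≈ 0.900000; existence CERTIFIED by the union bound.


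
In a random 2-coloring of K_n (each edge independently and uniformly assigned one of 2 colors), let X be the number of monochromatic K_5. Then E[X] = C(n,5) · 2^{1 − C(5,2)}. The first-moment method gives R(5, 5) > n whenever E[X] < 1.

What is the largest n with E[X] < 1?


We need C(n, 5) · 2^{1 − 10} < 1, i.e. C(n, 5) < 2^{10 − 1} = 512.
Check values of n near the boundary:
  n = 8: C(8, 5) = 56; 56 < 512? YES
  n = 9: C(9, 5) = 126; 126 < 512? YES
  n = 10: C(10, 5) = 252; 252 < 512? YES
  n = 11: C(11, 5) = 462; 462 < 512? YES
  n = 12: C(12, 5) = 792; 792 < 512? NO
  n = 13: C(13, 5) = 1287; 1287 < 512? NO
  n = 14: C(14, 5) = 2002; 2002 < 512? NO
The largest n with C(n, 5) < 512 is n = 11 (where E[X] = 231/256 ≈ 0.9023). Hence R(5, 5) > 11, i.e. R(5, 5) ≥ 12.

Largest n = 11; hence R(5, 5) > 11.
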